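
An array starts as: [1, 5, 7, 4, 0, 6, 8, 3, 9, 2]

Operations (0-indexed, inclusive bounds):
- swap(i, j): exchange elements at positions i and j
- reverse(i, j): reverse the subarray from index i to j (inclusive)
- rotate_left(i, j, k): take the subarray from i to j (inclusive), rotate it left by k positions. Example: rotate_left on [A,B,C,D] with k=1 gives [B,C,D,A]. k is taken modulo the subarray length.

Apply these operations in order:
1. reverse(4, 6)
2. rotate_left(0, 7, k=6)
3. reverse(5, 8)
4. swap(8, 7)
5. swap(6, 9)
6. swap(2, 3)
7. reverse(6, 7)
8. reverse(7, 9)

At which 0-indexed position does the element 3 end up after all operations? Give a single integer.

Answer: 1

Derivation:
After 1 (reverse(4, 6)): [1, 5, 7, 4, 8, 6, 0, 3, 9, 2]
After 2 (rotate_left(0, 7, k=6)): [0, 3, 1, 5, 7, 4, 8, 6, 9, 2]
After 3 (reverse(5, 8)): [0, 3, 1, 5, 7, 9, 6, 8, 4, 2]
After 4 (swap(8, 7)): [0, 3, 1, 5, 7, 9, 6, 4, 8, 2]
After 5 (swap(6, 9)): [0, 3, 1, 5, 7, 9, 2, 4, 8, 6]
After 6 (swap(2, 3)): [0, 3, 5, 1, 7, 9, 2, 4, 8, 6]
After 7 (reverse(6, 7)): [0, 3, 5, 1, 7, 9, 4, 2, 8, 6]
After 8 (reverse(7, 9)): [0, 3, 5, 1, 7, 9, 4, 6, 8, 2]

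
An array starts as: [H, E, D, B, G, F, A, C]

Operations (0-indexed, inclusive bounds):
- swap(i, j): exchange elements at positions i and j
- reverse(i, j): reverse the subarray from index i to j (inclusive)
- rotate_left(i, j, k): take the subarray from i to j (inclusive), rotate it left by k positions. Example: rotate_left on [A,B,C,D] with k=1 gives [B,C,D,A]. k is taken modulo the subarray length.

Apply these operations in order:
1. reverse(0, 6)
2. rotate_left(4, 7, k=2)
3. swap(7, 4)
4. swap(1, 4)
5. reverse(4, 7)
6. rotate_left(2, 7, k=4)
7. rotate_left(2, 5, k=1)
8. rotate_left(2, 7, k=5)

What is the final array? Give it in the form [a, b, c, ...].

After 1 (reverse(0, 6)): [A, F, G, B, D, E, H, C]
After 2 (rotate_left(4, 7, k=2)): [A, F, G, B, H, C, D, E]
After 3 (swap(7, 4)): [A, F, G, B, E, C, D, H]
After 4 (swap(1, 4)): [A, E, G, B, F, C, D, H]
After 5 (reverse(4, 7)): [A, E, G, B, H, D, C, F]
After 6 (rotate_left(2, 7, k=4)): [A, E, C, F, G, B, H, D]
After 7 (rotate_left(2, 5, k=1)): [A, E, F, G, B, C, H, D]
After 8 (rotate_left(2, 7, k=5)): [A, E, D, F, G, B, C, H]

Answer: [A, E, D, F, G, B, C, H]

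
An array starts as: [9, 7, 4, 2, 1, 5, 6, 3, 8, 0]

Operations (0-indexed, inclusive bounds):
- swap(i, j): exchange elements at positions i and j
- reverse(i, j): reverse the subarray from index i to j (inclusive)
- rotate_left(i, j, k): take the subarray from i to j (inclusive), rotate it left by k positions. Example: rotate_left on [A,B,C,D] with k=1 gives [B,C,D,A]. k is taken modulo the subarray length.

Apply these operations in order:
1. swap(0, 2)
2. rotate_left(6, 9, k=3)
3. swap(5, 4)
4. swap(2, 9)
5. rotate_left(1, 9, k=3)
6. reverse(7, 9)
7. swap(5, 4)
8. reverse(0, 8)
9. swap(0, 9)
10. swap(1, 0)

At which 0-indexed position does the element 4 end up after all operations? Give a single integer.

After 1 (swap(0, 2)): [4, 7, 9, 2, 1, 5, 6, 3, 8, 0]
After 2 (rotate_left(6, 9, k=3)): [4, 7, 9, 2, 1, 5, 0, 6, 3, 8]
After 3 (swap(5, 4)): [4, 7, 9, 2, 5, 1, 0, 6, 3, 8]
After 4 (swap(2, 9)): [4, 7, 8, 2, 5, 1, 0, 6, 3, 9]
After 5 (rotate_left(1, 9, k=3)): [4, 5, 1, 0, 6, 3, 9, 7, 8, 2]
After 6 (reverse(7, 9)): [4, 5, 1, 0, 6, 3, 9, 2, 8, 7]
After 7 (swap(5, 4)): [4, 5, 1, 0, 3, 6, 9, 2, 8, 7]
After 8 (reverse(0, 8)): [8, 2, 9, 6, 3, 0, 1, 5, 4, 7]
After 9 (swap(0, 9)): [7, 2, 9, 6, 3, 0, 1, 5, 4, 8]
After 10 (swap(1, 0)): [2, 7, 9, 6, 3, 0, 1, 5, 4, 8]

Answer: 8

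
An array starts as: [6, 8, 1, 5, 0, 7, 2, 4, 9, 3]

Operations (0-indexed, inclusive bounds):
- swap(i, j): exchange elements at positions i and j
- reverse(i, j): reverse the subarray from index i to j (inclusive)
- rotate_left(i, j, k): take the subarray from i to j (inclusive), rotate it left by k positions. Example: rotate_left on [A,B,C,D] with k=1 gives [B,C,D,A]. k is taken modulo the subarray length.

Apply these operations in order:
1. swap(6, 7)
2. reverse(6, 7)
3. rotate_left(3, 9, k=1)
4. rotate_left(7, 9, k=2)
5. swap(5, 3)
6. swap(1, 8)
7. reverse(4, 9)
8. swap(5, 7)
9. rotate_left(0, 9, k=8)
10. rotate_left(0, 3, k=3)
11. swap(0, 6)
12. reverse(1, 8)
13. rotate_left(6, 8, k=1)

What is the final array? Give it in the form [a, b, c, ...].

Answer: [3, 5, 4, 9, 2, 1, 7, 0, 6, 8]

Derivation:
After 1 (swap(6, 7)): [6, 8, 1, 5, 0, 7, 4, 2, 9, 3]
After 2 (reverse(6, 7)): [6, 8, 1, 5, 0, 7, 2, 4, 9, 3]
After 3 (rotate_left(3, 9, k=1)): [6, 8, 1, 0, 7, 2, 4, 9, 3, 5]
After 4 (rotate_left(7, 9, k=2)): [6, 8, 1, 0, 7, 2, 4, 5, 9, 3]
After 5 (swap(5, 3)): [6, 8, 1, 2, 7, 0, 4, 5, 9, 3]
After 6 (swap(1, 8)): [6, 9, 1, 2, 7, 0, 4, 5, 8, 3]
After 7 (reverse(4, 9)): [6, 9, 1, 2, 3, 8, 5, 4, 0, 7]
After 8 (swap(5, 7)): [6, 9, 1, 2, 3, 4, 5, 8, 0, 7]
After 9 (rotate_left(0, 9, k=8)): [0, 7, 6, 9, 1, 2, 3, 4, 5, 8]
After 10 (rotate_left(0, 3, k=3)): [9, 0, 7, 6, 1, 2, 3, 4, 5, 8]
After 11 (swap(0, 6)): [3, 0, 7, 6, 1, 2, 9, 4, 5, 8]
After 12 (reverse(1, 8)): [3, 5, 4, 9, 2, 1, 6, 7, 0, 8]
After 13 (rotate_left(6, 8, k=1)): [3, 5, 4, 9, 2, 1, 7, 0, 6, 8]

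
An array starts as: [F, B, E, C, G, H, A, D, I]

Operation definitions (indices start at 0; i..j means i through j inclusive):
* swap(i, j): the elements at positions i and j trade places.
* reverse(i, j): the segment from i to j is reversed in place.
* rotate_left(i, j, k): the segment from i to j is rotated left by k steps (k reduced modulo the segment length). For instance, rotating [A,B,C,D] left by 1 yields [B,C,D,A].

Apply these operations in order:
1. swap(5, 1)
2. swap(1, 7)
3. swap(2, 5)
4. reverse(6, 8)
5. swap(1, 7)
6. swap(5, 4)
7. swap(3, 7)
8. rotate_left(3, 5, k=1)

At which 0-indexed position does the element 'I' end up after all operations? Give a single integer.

After 1 (swap(5, 1)): [F, H, E, C, G, B, A, D, I]
After 2 (swap(1, 7)): [F, D, E, C, G, B, A, H, I]
After 3 (swap(2, 5)): [F, D, B, C, G, E, A, H, I]
After 4 (reverse(6, 8)): [F, D, B, C, G, E, I, H, A]
After 5 (swap(1, 7)): [F, H, B, C, G, E, I, D, A]
After 6 (swap(5, 4)): [F, H, B, C, E, G, I, D, A]
After 7 (swap(3, 7)): [F, H, B, D, E, G, I, C, A]
After 8 (rotate_left(3, 5, k=1)): [F, H, B, E, G, D, I, C, A]

Answer: 6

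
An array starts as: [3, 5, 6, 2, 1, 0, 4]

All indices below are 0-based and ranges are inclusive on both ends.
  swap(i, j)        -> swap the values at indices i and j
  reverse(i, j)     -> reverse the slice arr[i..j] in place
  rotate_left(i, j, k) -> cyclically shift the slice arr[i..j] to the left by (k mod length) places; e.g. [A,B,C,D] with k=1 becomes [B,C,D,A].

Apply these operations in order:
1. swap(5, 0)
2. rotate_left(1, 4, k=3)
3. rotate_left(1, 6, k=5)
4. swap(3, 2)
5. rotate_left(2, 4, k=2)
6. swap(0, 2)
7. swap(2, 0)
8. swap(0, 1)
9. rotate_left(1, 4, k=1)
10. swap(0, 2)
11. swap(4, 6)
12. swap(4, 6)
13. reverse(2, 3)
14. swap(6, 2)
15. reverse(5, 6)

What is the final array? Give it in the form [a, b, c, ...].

Answer: [5, 6, 3, 4, 0, 1, 2]

Derivation:
After 1 (swap(5, 0)): [0, 5, 6, 2, 1, 3, 4]
After 2 (rotate_left(1, 4, k=3)): [0, 1, 5, 6, 2, 3, 4]
After 3 (rotate_left(1, 6, k=5)): [0, 4, 1, 5, 6, 2, 3]
After 4 (swap(3, 2)): [0, 4, 5, 1, 6, 2, 3]
After 5 (rotate_left(2, 4, k=2)): [0, 4, 6, 5, 1, 2, 3]
After 6 (swap(0, 2)): [6, 4, 0, 5, 1, 2, 3]
After 7 (swap(2, 0)): [0, 4, 6, 5, 1, 2, 3]
After 8 (swap(0, 1)): [4, 0, 6, 5, 1, 2, 3]
After 9 (rotate_left(1, 4, k=1)): [4, 6, 5, 1, 0, 2, 3]
After 10 (swap(0, 2)): [5, 6, 4, 1, 0, 2, 3]
After 11 (swap(4, 6)): [5, 6, 4, 1, 3, 2, 0]
After 12 (swap(4, 6)): [5, 6, 4, 1, 0, 2, 3]
After 13 (reverse(2, 3)): [5, 6, 1, 4, 0, 2, 3]
After 14 (swap(6, 2)): [5, 6, 3, 4, 0, 2, 1]
After 15 (reverse(5, 6)): [5, 6, 3, 4, 0, 1, 2]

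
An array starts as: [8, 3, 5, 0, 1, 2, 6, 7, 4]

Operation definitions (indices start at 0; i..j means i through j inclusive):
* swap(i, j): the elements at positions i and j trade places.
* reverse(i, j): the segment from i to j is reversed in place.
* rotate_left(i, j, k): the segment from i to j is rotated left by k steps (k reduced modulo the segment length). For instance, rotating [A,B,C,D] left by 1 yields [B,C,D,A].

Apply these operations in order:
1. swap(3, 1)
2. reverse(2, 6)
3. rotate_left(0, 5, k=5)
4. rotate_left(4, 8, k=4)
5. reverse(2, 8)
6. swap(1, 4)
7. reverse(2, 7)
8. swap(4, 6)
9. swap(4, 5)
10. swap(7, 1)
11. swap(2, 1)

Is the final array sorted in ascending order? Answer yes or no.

Answer: no

Derivation:
After 1 (swap(3, 1)): [8, 0, 5, 3, 1, 2, 6, 7, 4]
After 2 (reverse(2, 6)): [8, 0, 6, 2, 1, 3, 5, 7, 4]
After 3 (rotate_left(0, 5, k=5)): [3, 8, 0, 6, 2, 1, 5, 7, 4]
After 4 (rotate_left(4, 8, k=4)): [3, 8, 0, 6, 4, 2, 1, 5, 7]
After 5 (reverse(2, 8)): [3, 8, 7, 5, 1, 2, 4, 6, 0]
After 6 (swap(1, 4)): [3, 1, 7, 5, 8, 2, 4, 6, 0]
After 7 (reverse(2, 7)): [3, 1, 6, 4, 2, 8, 5, 7, 0]
After 8 (swap(4, 6)): [3, 1, 6, 4, 5, 8, 2, 7, 0]
After 9 (swap(4, 5)): [3, 1, 6, 4, 8, 5, 2, 7, 0]
After 10 (swap(7, 1)): [3, 7, 6, 4, 8, 5, 2, 1, 0]
After 11 (swap(2, 1)): [3, 6, 7, 4, 8, 5, 2, 1, 0]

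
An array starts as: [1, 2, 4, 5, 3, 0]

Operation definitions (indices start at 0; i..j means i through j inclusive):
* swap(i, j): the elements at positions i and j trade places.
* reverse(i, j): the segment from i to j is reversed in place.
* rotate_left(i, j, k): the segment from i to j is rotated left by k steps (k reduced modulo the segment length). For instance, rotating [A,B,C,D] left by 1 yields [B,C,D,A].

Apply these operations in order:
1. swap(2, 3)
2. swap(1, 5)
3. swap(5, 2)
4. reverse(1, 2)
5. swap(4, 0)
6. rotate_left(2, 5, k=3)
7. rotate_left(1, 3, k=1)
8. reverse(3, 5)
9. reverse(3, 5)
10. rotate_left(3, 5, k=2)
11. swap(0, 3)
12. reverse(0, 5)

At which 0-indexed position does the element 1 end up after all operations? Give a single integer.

After 1 (swap(2, 3)): [1, 2, 5, 4, 3, 0]
After 2 (swap(1, 5)): [1, 0, 5, 4, 3, 2]
After 3 (swap(5, 2)): [1, 0, 2, 4, 3, 5]
After 4 (reverse(1, 2)): [1, 2, 0, 4, 3, 5]
After 5 (swap(4, 0)): [3, 2, 0, 4, 1, 5]
After 6 (rotate_left(2, 5, k=3)): [3, 2, 5, 0, 4, 1]
After 7 (rotate_left(1, 3, k=1)): [3, 5, 0, 2, 4, 1]
After 8 (reverse(3, 5)): [3, 5, 0, 1, 4, 2]
After 9 (reverse(3, 5)): [3, 5, 0, 2, 4, 1]
After 10 (rotate_left(3, 5, k=2)): [3, 5, 0, 1, 2, 4]
After 11 (swap(0, 3)): [1, 5, 0, 3, 2, 4]
After 12 (reverse(0, 5)): [4, 2, 3, 0, 5, 1]

Answer: 5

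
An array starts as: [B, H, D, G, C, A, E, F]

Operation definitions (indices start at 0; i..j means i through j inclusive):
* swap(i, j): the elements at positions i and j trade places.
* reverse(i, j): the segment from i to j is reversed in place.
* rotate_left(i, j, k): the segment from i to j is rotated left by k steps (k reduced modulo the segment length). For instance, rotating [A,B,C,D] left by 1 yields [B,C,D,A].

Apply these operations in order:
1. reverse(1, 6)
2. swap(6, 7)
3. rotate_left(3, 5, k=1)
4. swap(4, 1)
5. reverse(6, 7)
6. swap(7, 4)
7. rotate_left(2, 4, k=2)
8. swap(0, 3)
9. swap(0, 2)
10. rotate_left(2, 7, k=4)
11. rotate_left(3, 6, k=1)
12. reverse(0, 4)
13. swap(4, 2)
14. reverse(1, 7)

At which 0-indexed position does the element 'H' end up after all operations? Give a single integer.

Answer: 4

Derivation:
After 1 (reverse(1, 6)): [B, E, A, C, G, D, H, F]
After 2 (swap(6, 7)): [B, E, A, C, G, D, F, H]
After 3 (rotate_left(3, 5, k=1)): [B, E, A, G, D, C, F, H]
After 4 (swap(4, 1)): [B, D, A, G, E, C, F, H]
After 5 (reverse(6, 7)): [B, D, A, G, E, C, H, F]
After 6 (swap(7, 4)): [B, D, A, G, F, C, H, E]
After 7 (rotate_left(2, 4, k=2)): [B, D, F, A, G, C, H, E]
After 8 (swap(0, 3)): [A, D, F, B, G, C, H, E]
After 9 (swap(0, 2)): [F, D, A, B, G, C, H, E]
After 10 (rotate_left(2, 7, k=4)): [F, D, H, E, A, B, G, C]
After 11 (rotate_left(3, 6, k=1)): [F, D, H, A, B, G, E, C]
After 12 (reverse(0, 4)): [B, A, H, D, F, G, E, C]
After 13 (swap(4, 2)): [B, A, F, D, H, G, E, C]
After 14 (reverse(1, 7)): [B, C, E, G, H, D, F, A]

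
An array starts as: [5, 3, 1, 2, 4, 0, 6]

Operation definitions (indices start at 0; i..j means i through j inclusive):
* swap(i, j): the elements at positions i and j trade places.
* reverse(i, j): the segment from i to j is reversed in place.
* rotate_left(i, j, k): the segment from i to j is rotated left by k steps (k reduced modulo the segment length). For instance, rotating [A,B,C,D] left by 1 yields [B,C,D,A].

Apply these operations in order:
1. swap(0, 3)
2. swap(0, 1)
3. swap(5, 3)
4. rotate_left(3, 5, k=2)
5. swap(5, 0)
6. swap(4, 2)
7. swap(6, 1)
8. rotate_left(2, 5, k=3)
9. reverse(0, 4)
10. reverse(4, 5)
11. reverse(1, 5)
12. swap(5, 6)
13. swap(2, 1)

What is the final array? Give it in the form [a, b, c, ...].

After 1 (swap(0, 3)): [2, 3, 1, 5, 4, 0, 6]
After 2 (swap(0, 1)): [3, 2, 1, 5, 4, 0, 6]
After 3 (swap(5, 3)): [3, 2, 1, 0, 4, 5, 6]
After 4 (rotate_left(3, 5, k=2)): [3, 2, 1, 5, 0, 4, 6]
After 5 (swap(5, 0)): [4, 2, 1, 5, 0, 3, 6]
After 6 (swap(4, 2)): [4, 2, 0, 5, 1, 3, 6]
After 7 (swap(6, 1)): [4, 6, 0, 5, 1, 3, 2]
After 8 (rotate_left(2, 5, k=3)): [4, 6, 3, 0, 5, 1, 2]
After 9 (reverse(0, 4)): [5, 0, 3, 6, 4, 1, 2]
After 10 (reverse(4, 5)): [5, 0, 3, 6, 1, 4, 2]
After 11 (reverse(1, 5)): [5, 4, 1, 6, 3, 0, 2]
After 12 (swap(5, 6)): [5, 4, 1, 6, 3, 2, 0]
After 13 (swap(2, 1)): [5, 1, 4, 6, 3, 2, 0]

Answer: [5, 1, 4, 6, 3, 2, 0]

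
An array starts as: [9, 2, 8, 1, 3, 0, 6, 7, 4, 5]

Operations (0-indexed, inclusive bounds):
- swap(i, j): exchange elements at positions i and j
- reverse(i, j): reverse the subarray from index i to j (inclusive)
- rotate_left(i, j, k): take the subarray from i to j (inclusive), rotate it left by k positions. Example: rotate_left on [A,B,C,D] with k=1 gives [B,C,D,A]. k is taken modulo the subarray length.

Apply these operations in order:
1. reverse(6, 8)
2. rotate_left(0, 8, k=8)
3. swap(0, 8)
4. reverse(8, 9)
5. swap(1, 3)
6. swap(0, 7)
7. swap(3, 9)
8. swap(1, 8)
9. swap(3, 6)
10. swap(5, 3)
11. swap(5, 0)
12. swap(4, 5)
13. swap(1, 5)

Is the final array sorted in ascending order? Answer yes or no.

After 1 (reverse(6, 8)): [9, 2, 8, 1, 3, 0, 4, 7, 6, 5]
After 2 (rotate_left(0, 8, k=8)): [6, 9, 2, 8, 1, 3, 0, 4, 7, 5]
After 3 (swap(0, 8)): [7, 9, 2, 8, 1, 3, 0, 4, 6, 5]
After 4 (reverse(8, 9)): [7, 9, 2, 8, 1, 3, 0, 4, 5, 6]
After 5 (swap(1, 3)): [7, 8, 2, 9, 1, 3, 0, 4, 5, 6]
After 6 (swap(0, 7)): [4, 8, 2, 9, 1, 3, 0, 7, 5, 6]
After 7 (swap(3, 9)): [4, 8, 2, 6, 1, 3, 0, 7, 5, 9]
After 8 (swap(1, 8)): [4, 5, 2, 6, 1, 3, 0, 7, 8, 9]
After 9 (swap(3, 6)): [4, 5, 2, 0, 1, 3, 6, 7, 8, 9]
After 10 (swap(5, 3)): [4, 5, 2, 3, 1, 0, 6, 7, 8, 9]
After 11 (swap(5, 0)): [0, 5, 2, 3, 1, 4, 6, 7, 8, 9]
After 12 (swap(4, 5)): [0, 5, 2, 3, 4, 1, 6, 7, 8, 9]
After 13 (swap(1, 5)): [0, 1, 2, 3, 4, 5, 6, 7, 8, 9]

Answer: yes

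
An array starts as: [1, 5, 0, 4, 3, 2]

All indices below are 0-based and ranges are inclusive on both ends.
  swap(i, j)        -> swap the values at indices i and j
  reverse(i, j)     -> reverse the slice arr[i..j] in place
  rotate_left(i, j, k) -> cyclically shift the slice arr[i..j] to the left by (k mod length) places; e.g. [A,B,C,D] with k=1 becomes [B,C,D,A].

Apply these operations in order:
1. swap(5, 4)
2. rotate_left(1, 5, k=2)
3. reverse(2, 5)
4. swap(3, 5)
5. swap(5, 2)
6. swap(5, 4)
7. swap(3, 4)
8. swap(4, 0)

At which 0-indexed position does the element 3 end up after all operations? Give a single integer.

Answer: 5

Derivation:
After 1 (swap(5, 4)): [1, 5, 0, 4, 2, 3]
After 2 (rotate_left(1, 5, k=2)): [1, 4, 2, 3, 5, 0]
After 3 (reverse(2, 5)): [1, 4, 0, 5, 3, 2]
After 4 (swap(3, 5)): [1, 4, 0, 2, 3, 5]
After 5 (swap(5, 2)): [1, 4, 5, 2, 3, 0]
After 6 (swap(5, 4)): [1, 4, 5, 2, 0, 3]
After 7 (swap(3, 4)): [1, 4, 5, 0, 2, 3]
After 8 (swap(4, 0)): [2, 4, 5, 0, 1, 3]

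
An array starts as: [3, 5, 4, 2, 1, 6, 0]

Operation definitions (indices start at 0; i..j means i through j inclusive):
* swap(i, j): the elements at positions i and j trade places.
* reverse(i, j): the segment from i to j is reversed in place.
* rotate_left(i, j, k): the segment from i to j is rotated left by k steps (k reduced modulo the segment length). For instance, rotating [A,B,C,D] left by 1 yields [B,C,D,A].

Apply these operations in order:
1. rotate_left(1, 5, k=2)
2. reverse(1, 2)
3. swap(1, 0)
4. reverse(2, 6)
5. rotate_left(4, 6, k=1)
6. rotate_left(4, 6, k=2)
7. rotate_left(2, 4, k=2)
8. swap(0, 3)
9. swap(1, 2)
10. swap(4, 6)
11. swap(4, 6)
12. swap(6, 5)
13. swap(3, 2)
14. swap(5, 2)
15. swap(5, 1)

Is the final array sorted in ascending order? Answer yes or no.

Answer: yes

Derivation:
After 1 (rotate_left(1, 5, k=2)): [3, 2, 1, 6, 5, 4, 0]
After 2 (reverse(1, 2)): [3, 1, 2, 6, 5, 4, 0]
After 3 (swap(1, 0)): [1, 3, 2, 6, 5, 4, 0]
After 4 (reverse(2, 6)): [1, 3, 0, 4, 5, 6, 2]
After 5 (rotate_left(4, 6, k=1)): [1, 3, 0, 4, 6, 2, 5]
After 6 (rotate_left(4, 6, k=2)): [1, 3, 0, 4, 5, 6, 2]
After 7 (rotate_left(2, 4, k=2)): [1, 3, 5, 0, 4, 6, 2]
After 8 (swap(0, 3)): [0, 3, 5, 1, 4, 6, 2]
After 9 (swap(1, 2)): [0, 5, 3, 1, 4, 6, 2]
After 10 (swap(4, 6)): [0, 5, 3, 1, 2, 6, 4]
After 11 (swap(4, 6)): [0, 5, 3, 1, 4, 6, 2]
After 12 (swap(6, 5)): [0, 5, 3, 1, 4, 2, 6]
After 13 (swap(3, 2)): [0, 5, 1, 3, 4, 2, 6]
After 14 (swap(5, 2)): [0, 5, 2, 3, 4, 1, 6]
After 15 (swap(5, 1)): [0, 1, 2, 3, 4, 5, 6]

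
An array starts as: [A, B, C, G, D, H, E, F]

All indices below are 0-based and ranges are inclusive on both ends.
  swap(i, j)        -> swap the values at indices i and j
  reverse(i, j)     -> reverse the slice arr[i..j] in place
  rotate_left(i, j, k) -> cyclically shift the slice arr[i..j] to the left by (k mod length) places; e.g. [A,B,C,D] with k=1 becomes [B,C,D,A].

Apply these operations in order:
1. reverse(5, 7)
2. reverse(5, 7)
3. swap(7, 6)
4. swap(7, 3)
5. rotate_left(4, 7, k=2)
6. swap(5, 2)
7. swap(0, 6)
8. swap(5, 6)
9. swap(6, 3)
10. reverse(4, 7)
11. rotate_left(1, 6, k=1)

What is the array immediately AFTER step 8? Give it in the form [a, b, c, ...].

Answer: [D, B, G, E, F, A, C, H]

Derivation:
After 1 (reverse(5, 7)): [A, B, C, G, D, F, E, H]
After 2 (reverse(5, 7)): [A, B, C, G, D, H, E, F]
After 3 (swap(7, 6)): [A, B, C, G, D, H, F, E]
After 4 (swap(7, 3)): [A, B, C, E, D, H, F, G]
After 5 (rotate_left(4, 7, k=2)): [A, B, C, E, F, G, D, H]
After 6 (swap(5, 2)): [A, B, G, E, F, C, D, H]
After 7 (swap(0, 6)): [D, B, G, E, F, C, A, H]
After 8 (swap(5, 6)): [D, B, G, E, F, A, C, H]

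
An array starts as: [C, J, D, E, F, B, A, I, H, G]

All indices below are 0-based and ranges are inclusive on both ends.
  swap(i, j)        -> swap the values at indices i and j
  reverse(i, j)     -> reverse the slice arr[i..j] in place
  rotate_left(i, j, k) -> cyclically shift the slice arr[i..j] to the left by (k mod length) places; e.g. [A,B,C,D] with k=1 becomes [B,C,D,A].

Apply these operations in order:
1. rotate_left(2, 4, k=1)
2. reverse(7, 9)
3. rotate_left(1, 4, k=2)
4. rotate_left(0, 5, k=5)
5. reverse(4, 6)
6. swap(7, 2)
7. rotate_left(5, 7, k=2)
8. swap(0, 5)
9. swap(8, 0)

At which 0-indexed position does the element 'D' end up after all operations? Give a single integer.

Answer: 3

Derivation:
After 1 (rotate_left(2, 4, k=1)): [C, J, E, F, D, B, A, I, H, G]
After 2 (reverse(7, 9)): [C, J, E, F, D, B, A, G, H, I]
After 3 (rotate_left(1, 4, k=2)): [C, F, D, J, E, B, A, G, H, I]
After 4 (rotate_left(0, 5, k=5)): [B, C, F, D, J, E, A, G, H, I]
After 5 (reverse(4, 6)): [B, C, F, D, A, E, J, G, H, I]
After 6 (swap(7, 2)): [B, C, G, D, A, E, J, F, H, I]
After 7 (rotate_left(5, 7, k=2)): [B, C, G, D, A, F, E, J, H, I]
After 8 (swap(0, 5)): [F, C, G, D, A, B, E, J, H, I]
After 9 (swap(8, 0)): [H, C, G, D, A, B, E, J, F, I]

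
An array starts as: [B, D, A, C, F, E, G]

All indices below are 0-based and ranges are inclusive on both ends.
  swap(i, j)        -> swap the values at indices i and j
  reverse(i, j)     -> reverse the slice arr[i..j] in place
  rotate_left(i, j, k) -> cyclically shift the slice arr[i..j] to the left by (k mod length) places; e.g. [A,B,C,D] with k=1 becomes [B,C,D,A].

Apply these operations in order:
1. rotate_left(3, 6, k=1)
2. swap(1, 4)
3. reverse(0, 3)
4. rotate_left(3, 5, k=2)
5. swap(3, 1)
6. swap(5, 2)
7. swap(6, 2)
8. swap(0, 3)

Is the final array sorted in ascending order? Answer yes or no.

After 1 (rotate_left(3, 6, k=1)): [B, D, A, F, E, G, C]
After 2 (swap(1, 4)): [B, E, A, F, D, G, C]
After 3 (reverse(0, 3)): [F, A, E, B, D, G, C]
After 4 (rotate_left(3, 5, k=2)): [F, A, E, G, B, D, C]
After 5 (swap(3, 1)): [F, G, E, A, B, D, C]
After 6 (swap(5, 2)): [F, G, D, A, B, E, C]
After 7 (swap(6, 2)): [F, G, C, A, B, E, D]
After 8 (swap(0, 3)): [A, G, C, F, B, E, D]

Answer: no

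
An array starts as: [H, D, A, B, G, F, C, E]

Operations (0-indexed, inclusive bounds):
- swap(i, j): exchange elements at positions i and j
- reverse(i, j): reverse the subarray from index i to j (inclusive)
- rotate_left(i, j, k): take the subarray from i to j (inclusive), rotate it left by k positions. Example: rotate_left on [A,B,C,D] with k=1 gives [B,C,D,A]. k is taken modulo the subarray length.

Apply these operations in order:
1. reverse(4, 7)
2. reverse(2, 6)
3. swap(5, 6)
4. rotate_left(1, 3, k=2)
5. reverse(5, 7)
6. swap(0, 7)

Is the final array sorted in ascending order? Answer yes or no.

After 1 (reverse(4, 7)): [H, D, A, B, E, C, F, G]
After 2 (reverse(2, 6)): [H, D, F, C, E, B, A, G]
After 3 (swap(5, 6)): [H, D, F, C, E, A, B, G]
After 4 (rotate_left(1, 3, k=2)): [H, C, D, F, E, A, B, G]
After 5 (reverse(5, 7)): [H, C, D, F, E, G, B, A]
After 6 (swap(0, 7)): [A, C, D, F, E, G, B, H]

Answer: no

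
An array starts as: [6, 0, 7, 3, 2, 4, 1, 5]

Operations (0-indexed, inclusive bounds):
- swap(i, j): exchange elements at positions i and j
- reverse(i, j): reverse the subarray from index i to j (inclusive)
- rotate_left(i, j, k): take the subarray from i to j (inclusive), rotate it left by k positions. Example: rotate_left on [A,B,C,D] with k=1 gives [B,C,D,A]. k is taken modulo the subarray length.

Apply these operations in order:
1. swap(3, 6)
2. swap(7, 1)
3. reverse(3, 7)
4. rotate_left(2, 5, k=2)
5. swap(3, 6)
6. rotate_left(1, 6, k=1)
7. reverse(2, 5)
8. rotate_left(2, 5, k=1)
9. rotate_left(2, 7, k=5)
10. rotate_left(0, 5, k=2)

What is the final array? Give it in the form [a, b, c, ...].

After 1 (swap(3, 6)): [6, 0, 7, 1, 2, 4, 3, 5]
After 2 (swap(7, 1)): [6, 5, 7, 1, 2, 4, 3, 0]
After 3 (reverse(3, 7)): [6, 5, 7, 0, 3, 4, 2, 1]
After 4 (rotate_left(2, 5, k=2)): [6, 5, 3, 4, 7, 0, 2, 1]
After 5 (swap(3, 6)): [6, 5, 3, 2, 7, 0, 4, 1]
After 6 (rotate_left(1, 6, k=1)): [6, 3, 2, 7, 0, 4, 5, 1]
After 7 (reverse(2, 5)): [6, 3, 4, 0, 7, 2, 5, 1]
After 8 (rotate_left(2, 5, k=1)): [6, 3, 0, 7, 2, 4, 5, 1]
After 9 (rotate_left(2, 7, k=5)): [6, 3, 1, 0, 7, 2, 4, 5]
After 10 (rotate_left(0, 5, k=2)): [1, 0, 7, 2, 6, 3, 4, 5]

Answer: [1, 0, 7, 2, 6, 3, 4, 5]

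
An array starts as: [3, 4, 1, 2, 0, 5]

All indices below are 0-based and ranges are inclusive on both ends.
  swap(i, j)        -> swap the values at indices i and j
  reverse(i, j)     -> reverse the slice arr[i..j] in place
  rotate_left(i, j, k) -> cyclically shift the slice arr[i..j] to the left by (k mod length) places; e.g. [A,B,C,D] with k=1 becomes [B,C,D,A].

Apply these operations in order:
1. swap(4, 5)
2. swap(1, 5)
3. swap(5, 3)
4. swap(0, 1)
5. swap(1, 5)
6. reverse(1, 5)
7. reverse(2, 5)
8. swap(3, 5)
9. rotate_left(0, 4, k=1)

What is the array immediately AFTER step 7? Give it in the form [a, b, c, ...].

Answer: [0, 3, 2, 1, 4, 5]

Derivation:
After 1 (swap(4, 5)): [3, 4, 1, 2, 5, 0]
After 2 (swap(1, 5)): [3, 0, 1, 2, 5, 4]
After 3 (swap(5, 3)): [3, 0, 1, 4, 5, 2]
After 4 (swap(0, 1)): [0, 3, 1, 4, 5, 2]
After 5 (swap(1, 5)): [0, 2, 1, 4, 5, 3]
After 6 (reverse(1, 5)): [0, 3, 5, 4, 1, 2]
After 7 (reverse(2, 5)): [0, 3, 2, 1, 4, 5]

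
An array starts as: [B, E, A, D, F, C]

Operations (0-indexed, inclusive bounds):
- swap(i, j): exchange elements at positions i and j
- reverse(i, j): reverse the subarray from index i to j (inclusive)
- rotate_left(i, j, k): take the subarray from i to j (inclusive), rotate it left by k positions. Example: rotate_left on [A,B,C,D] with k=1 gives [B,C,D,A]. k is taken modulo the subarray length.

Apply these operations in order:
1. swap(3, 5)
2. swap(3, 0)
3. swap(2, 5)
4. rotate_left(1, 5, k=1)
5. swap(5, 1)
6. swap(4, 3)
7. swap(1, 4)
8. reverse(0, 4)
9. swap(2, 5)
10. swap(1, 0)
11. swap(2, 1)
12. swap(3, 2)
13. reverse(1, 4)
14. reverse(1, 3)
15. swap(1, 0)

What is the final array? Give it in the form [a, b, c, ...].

After 1 (swap(3, 5)): [B, E, A, C, F, D]
After 2 (swap(3, 0)): [C, E, A, B, F, D]
After 3 (swap(2, 5)): [C, E, D, B, F, A]
After 4 (rotate_left(1, 5, k=1)): [C, D, B, F, A, E]
After 5 (swap(5, 1)): [C, E, B, F, A, D]
After 6 (swap(4, 3)): [C, E, B, A, F, D]
After 7 (swap(1, 4)): [C, F, B, A, E, D]
After 8 (reverse(0, 4)): [E, A, B, F, C, D]
After 9 (swap(2, 5)): [E, A, D, F, C, B]
After 10 (swap(1, 0)): [A, E, D, F, C, B]
After 11 (swap(2, 1)): [A, D, E, F, C, B]
After 12 (swap(3, 2)): [A, D, F, E, C, B]
After 13 (reverse(1, 4)): [A, C, E, F, D, B]
After 14 (reverse(1, 3)): [A, F, E, C, D, B]
After 15 (swap(1, 0)): [F, A, E, C, D, B]

Answer: [F, A, E, C, D, B]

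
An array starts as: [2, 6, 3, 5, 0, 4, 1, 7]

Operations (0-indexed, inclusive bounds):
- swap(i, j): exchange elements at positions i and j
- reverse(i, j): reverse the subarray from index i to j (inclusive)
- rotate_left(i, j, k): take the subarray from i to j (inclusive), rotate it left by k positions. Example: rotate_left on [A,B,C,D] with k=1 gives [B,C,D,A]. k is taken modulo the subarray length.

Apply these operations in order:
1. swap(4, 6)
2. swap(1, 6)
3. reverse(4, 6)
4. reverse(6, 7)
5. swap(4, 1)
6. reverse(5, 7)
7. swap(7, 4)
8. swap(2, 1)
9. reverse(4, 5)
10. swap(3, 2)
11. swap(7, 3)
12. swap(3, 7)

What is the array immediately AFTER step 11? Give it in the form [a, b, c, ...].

Answer: [2, 3, 5, 0, 1, 4, 7, 6]

Derivation:
After 1 (swap(4, 6)): [2, 6, 3, 5, 1, 4, 0, 7]
After 2 (swap(1, 6)): [2, 0, 3, 5, 1, 4, 6, 7]
After 3 (reverse(4, 6)): [2, 0, 3, 5, 6, 4, 1, 7]
After 4 (reverse(6, 7)): [2, 0, 3, 5, 6, 4, 7, 1]
After 5 (swap(4, 1)): [2, 6, 3, 5, 0, 4, 7, 1]
After 6 (reverse(5, 7)): [2, 6, 3, 5, 0, 1, 7, 4]
After 7 (swap(7, 4)): [2, 6, 3, 5, 4, 1, 7, 0]
After 8 (swap(2, 1)): [2, 3, 6, 5, 4, 1, 7, 0]
After 9 (reverse(4, 5)): [2, 3, 6, 5, 1, 4, 7, 0]
After 10 (swap(3, 2)): [2, 3, 5, 6, 1, 4, 7, 0]
After 11 (swap(7, 3)): [2, 3, 5, 0, 1, 4, 7, 6]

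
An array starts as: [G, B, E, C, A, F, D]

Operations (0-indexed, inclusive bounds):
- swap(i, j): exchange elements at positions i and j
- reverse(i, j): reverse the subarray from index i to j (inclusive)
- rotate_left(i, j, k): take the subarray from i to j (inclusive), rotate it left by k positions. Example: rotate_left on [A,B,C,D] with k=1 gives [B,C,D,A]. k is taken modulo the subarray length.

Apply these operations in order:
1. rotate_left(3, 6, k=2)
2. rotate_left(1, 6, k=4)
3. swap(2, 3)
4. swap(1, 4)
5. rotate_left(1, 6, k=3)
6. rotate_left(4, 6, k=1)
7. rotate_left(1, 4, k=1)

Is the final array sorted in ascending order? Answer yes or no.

After 1 (rotate_left(3, 6, k=2)): [G, B, E, F, D, C, A]
After 2 (rotate_left(1, 6, k=4)): [G, C, A, B, E, F, D]
After 3 (swap(2, 3)): [G, C, B, A, E, F, D]
After 4 (swap(1, 4)): [G, E, B, A, C, F, D]
After 5 (rotate_left(1, 6, k=3)): [G, C, F, D, E, B, A]
After 6 (rotate_left(4, 6, k=1)): [G, C, F, D, B, A, E]
After 7 (rotate_left(1, 4, k=1)): [G, F, D, B, C, A, E]

Answer: no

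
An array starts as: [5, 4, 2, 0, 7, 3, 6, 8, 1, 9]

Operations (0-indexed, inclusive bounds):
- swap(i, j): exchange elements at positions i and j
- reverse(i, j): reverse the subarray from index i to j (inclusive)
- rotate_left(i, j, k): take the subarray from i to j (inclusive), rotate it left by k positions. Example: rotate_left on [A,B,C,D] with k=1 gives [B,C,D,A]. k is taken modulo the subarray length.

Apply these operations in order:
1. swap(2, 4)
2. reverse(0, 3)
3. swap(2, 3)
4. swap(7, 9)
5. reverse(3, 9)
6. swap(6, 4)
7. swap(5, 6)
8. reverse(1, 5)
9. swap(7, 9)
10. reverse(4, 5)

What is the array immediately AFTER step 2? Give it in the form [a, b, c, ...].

After 1 (swap(2, 4)): [5, 4, 7, 0, 2, 3, 6, 8, 1, 9]
After 2 (reverse(0, 3)): [0, 7, 4, 5, 2, 3, 6, 8, 1, 9]

Answer: [0, 7, 4, 5, 2, 3, 6, 8, 1, 9]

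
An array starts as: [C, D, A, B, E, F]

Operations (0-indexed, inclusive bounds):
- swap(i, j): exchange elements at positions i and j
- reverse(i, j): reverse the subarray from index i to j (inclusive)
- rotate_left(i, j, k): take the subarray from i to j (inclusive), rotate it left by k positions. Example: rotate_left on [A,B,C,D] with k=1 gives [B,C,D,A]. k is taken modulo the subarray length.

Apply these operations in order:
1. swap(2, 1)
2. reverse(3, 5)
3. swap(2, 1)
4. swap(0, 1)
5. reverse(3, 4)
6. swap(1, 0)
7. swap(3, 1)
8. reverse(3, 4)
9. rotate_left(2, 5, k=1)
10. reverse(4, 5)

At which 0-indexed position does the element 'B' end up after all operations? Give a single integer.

After 1 (swap(2, 1)): [C, A, D, B, E, F]
After 2 (reverse(3, 5)): [C, A, D, F, E, B]
After 3 (swap(2, 1)): [C, D, A, F, E, B]
After 4 (swap(0, 1)): [D, C, A, F, E, B]
After 5 (reverse(3, 4)): [D, C, A, E, F, B]
After 6 (swap(1, 0)): [C, D, A, E, F, B]
After 7 (swap(3, 1)): [C, E, A, D, F, B]
After 8 (reverse(3, 4)): [C, E, A, F, D, B]
After 9 (rotate_left(2, 5, k=1)): [C, E, F, D, B, A]
After 10 (reverse(4, 5)): [C, E, F, D, A, B]

Answer: 5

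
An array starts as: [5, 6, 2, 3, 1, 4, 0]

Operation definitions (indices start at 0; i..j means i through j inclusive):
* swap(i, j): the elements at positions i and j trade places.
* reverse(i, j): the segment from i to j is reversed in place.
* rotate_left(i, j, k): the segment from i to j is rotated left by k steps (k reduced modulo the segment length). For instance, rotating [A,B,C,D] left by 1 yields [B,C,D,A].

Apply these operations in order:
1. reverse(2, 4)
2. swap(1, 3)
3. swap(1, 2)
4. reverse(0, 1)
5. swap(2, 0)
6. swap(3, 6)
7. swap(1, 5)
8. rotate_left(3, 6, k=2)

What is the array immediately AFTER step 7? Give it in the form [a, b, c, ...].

After 1 (reverse(2, 4)): [5, 6, 1, 3, 2, 4, 0]
After 2 (swap(1, 3)): [5, 3, 1, 6, 2, 4, 0]
After 3 (swap(1, 2)): [5, 1, 3, 6, 2, 4, 0]
After 4 (reverse(0, 1)): [1, 5, 3, 6, 2, 4, 0]
After 5 (swap(2, 0)): [3, 5, 1, 6, 2, 4, 0]
After 6 (swap(3, 6)): [3, 5, 1, 0, 2, 4, 6]
After 7 (swap(1, 5)): [3, 4, 1, 0, 2, 5, 6]

Answer: [3, 4, 1, 0, 2, 5, 6]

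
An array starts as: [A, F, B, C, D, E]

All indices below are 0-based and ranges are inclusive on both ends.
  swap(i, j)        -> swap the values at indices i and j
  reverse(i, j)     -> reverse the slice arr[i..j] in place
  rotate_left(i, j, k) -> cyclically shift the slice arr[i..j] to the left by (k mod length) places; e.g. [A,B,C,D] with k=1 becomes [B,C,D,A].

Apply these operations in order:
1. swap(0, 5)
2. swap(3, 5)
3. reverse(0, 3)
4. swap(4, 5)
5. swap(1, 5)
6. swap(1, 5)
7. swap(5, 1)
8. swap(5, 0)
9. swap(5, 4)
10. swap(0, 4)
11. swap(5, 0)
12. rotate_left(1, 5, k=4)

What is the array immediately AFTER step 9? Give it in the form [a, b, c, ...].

After 1 (swap(0, 5)): [E, F, B, C, D, A]
After 2 (swap(3, 5)): [E, F, B, A, D, C]
After 3 (reverse(0, 3)): [A, B, F, E, D, C]
After 4 (swap(4, 5)): [A, B, F, E, C, D]
After 5 (swap(1, 5)): [A, D, F, E, C, B]
After 6 (swap(1, 5)): [A, B, F, E, C, D]
After 7 (swap(5, 1)): [A, D, F, E, C, B]
After 8 (swap(5, 0)): [B, D, F, E, C, A]
After 9 (swap(5, 4)): [B, D, F, E, A, C]

Answer: [B, D, F, E, A, C]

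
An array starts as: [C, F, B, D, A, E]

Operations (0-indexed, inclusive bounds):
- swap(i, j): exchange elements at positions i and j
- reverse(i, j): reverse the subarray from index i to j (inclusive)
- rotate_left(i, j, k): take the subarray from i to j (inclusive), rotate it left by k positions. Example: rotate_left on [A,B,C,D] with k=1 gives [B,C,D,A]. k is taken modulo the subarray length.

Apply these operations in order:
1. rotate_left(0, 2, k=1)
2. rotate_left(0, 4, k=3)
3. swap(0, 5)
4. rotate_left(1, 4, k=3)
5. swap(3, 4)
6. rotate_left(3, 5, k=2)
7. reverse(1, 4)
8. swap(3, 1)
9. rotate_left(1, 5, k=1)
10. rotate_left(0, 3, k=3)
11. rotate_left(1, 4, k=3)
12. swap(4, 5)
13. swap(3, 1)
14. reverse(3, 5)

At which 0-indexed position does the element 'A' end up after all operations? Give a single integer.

After 1 (rotate_left(0, 2, k=1)): [F, B, C, D, A, E]
After 2 (rotate_left(0, 4, k=3)): [D, A, F, B, C, E]
After 3 (swap(0, 5)): [E, A, F, B, C, D]
After 4 (rotate_left(1, 4, k=3)): [E, C, A, F, B, D]
After 5 (swap(3, 4)): [E, C, A, B, F, D]
After 6 (rotate_left(3, 5, k=2)): [E, C, A, D, B, F]
After 7 (reverse(1, 4)): [E, B, D, A, C, F]
After 8 (swap(3, 1)): [E, A, D, B, C, F]
After 9 (rotate_left(1, 5, k=1)): [E, D, B, C, F, A]
After 10 (rotate_left(0, 3, k=3)): [C, E, D, B, F, A]
After 11 (rotate_left(1, 4, k=3)): [C, F, E, D, B, A]
After 12 (swap(4, 5)): [C, F, E, D, A, B]
After 13 (swap(3, 1)): [C, D, E, F, A, B]
After 14 (reverse(3, 5)): [C, D, E, B, A, F]

Answer: 4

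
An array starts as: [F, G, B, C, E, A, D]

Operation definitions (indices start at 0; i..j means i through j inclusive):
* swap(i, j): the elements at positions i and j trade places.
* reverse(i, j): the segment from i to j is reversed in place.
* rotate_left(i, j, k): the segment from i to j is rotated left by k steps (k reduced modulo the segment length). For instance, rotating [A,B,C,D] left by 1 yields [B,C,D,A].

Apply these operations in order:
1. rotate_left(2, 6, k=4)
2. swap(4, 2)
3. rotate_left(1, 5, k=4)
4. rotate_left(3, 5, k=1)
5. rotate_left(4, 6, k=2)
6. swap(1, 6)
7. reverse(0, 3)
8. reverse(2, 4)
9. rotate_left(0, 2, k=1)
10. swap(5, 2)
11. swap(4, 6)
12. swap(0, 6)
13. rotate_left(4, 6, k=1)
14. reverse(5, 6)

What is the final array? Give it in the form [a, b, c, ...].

Answer: [C, A, D, F, B, E, G]

Derivation:
After 1 (rotate_left(2, 6, k=4)): [F, G, D, B, C, E, A]
After 2 (swap(4, 2)): [F, G, C, B, D, E, A]
After 3 (rotate_left(1, 5, k=4)): [F, E, G, C, B, D, A]
After 4 (rotate_left(3, 5, k=1)): [F, E, G, B, D, C, A]
After 5 (rotate_left(4, 6, k=2)): [F, E, G, B, A, D, C]
After 6 (swap(1, 6)): [F, C, G, B, A, D, E]
After 7 (reverse(0, 3)): [B, G, C, F, A, D, E]
After 8 (reverse(2, 4)): [B, G, A, F, C, D, E]
After 9 (rotate_left(0, 2, k=1)): [G, A, B, F, C, D, E]
After 10 (swap(5, 2)): [G, A, D, F, C, B, E]
After 11 (swap(4, 6)): [G, A, D, F, E, B, C]
After 12 (swap(0, 6)): [C, A, D, F, E, B, G]
After 13 (rotate_left(4, 6, k=1)): [C, A, D, F, B, G, E]
After 14 (reverse(5, 6)): [C, A, D, F, B, E, G]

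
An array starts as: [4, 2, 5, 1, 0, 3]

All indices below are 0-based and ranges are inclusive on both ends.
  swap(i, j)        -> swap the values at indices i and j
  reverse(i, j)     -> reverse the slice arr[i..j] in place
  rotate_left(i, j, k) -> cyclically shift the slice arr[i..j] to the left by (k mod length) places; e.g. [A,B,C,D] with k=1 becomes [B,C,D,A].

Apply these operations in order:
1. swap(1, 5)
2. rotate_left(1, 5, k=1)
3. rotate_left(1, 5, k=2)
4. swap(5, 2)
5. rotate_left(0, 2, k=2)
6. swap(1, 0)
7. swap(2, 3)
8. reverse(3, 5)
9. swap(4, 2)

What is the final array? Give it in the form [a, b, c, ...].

Answer: [4, 1, 5, 2, 3, 0]

Derivation:
After 1 (swap(1, 5)): [4, 3, 5, 1, 0, 2]
After 2 (rotate_left(1, 5, k=1)): [4, 5, 1, 0, 2, 3]
After 3 (rotate_left(1, 5, k=2)): [4, 0, 2, 3, 5, 1]
After 4 (swap(5, 2)): [4, 0, 1, 3, 5, 2]
After 5 (rotate_left(0, 2, k=2)): [1, 4, 0, 3, 5, 2]
After 6 (swap(1, 0)): [4, 1, 0, 3, 5, 2]
After 7 (swap(2, 3)): [4, 1, 3, 0, 5, 2]
After 8 (reverse(3, 5)): [4, 1, 3, 2, 5, 0]
After 9 (swap(4, 2)): [4, 1, 5, 2, 3, 0]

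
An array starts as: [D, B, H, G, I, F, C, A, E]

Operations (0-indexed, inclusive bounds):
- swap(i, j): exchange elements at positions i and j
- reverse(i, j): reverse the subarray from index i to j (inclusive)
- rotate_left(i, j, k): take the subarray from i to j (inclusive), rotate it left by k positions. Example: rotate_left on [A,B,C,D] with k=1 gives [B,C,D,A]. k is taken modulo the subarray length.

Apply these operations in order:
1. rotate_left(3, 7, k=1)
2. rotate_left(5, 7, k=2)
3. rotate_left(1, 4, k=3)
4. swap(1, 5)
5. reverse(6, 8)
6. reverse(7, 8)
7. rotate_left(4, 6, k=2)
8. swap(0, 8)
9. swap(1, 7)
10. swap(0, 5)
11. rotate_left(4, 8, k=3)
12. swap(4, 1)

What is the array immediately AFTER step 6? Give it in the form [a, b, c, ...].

After 1 (rotate_left(3, 7, k=1)): [D, B, H, I, F, C, A, G, E]
After 2 (rotate_left(5, 7, k=2)): [D, B, H, I, F, G, C, A, E]
After 3 (rotate_left(1, 4, k=3)): [D, F, B, H, I, G, C, A, E]
After 4 (swap(1, 5)): [D, G, B, H, I, F, C, A, E]
After 5 (reverse(6, 8)): [D, G, B, H, I, F, E, A, C]
After 6 (reverse(7, 8)): [D, G, B, H, I, F, E, C, A]

Answer: [D, G, B, H, I, F, E, C, A]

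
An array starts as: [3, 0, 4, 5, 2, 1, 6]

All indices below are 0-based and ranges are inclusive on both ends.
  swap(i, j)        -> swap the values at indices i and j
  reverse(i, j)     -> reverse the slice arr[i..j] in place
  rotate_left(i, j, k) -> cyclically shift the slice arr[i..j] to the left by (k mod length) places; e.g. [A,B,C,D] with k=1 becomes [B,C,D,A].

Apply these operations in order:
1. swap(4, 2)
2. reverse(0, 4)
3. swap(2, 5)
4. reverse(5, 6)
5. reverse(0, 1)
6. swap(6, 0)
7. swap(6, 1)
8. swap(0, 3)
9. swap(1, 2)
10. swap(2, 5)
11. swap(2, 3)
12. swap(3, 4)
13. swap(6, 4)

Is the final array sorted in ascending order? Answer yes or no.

Answer: yes

Derivation:
After 1 (swap(4, 2)): [3, 0, 2, 5, 4, 1, 6]
After 2 (reverse(0, 4)): [4, 5, 2, 0, 3, 1, 6]
After 3 (swap(2, 5)): [4, 5, 1, 0, 3, 2, 6]
After 4 (reverse(5, 6)): [4, 5, 1, 0, 3, 6, 2]
After 5 (reverse(0, 1)): [5, 4, 1, 0, 3, 6, 2]
After 6 (swap(6, 0)): [2, 4, 1, 0, 3, 6, 5]
After 7 (swap(6, 1)): [2, 5, 1, 0, 3, 6, 4]
After 8 (swap(0, 3)): [0, 5, 1, 2, 3, 6, 4]
After 9 (swap(1, 2)): [0, 1, 5, 2, 3, 6, 4]
After 10 (swap(2, 5)): [0, 1, 6, 2, 3, 5, 4]
After 11 (swap(2, 3)): [0, 1, 2, 6, 3, 5, 4]
After 12 (swap(3, 4)): [0, 1, 2, 3, 6, 5, 4]
After 13 (swap(6, 4)): [0, 1, 2, 3, 4, 5, 6]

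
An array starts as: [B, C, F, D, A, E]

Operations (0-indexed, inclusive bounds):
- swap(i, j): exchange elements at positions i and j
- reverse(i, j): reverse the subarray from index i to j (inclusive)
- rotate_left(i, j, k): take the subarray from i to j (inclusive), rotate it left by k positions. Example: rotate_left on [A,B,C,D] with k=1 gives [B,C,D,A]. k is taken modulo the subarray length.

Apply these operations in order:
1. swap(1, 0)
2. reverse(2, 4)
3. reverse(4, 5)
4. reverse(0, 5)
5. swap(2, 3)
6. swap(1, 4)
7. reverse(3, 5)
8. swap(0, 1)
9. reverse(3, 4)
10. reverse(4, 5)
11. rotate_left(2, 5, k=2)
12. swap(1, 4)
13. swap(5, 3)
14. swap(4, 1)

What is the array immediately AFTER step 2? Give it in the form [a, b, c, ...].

After 1 (swap(1, 0)): [C, B, F, D, A, E]
After 2 (reverse(2, 4)): [C, B, A, D, F, E]

Answer: [C, B, A, D, F, E]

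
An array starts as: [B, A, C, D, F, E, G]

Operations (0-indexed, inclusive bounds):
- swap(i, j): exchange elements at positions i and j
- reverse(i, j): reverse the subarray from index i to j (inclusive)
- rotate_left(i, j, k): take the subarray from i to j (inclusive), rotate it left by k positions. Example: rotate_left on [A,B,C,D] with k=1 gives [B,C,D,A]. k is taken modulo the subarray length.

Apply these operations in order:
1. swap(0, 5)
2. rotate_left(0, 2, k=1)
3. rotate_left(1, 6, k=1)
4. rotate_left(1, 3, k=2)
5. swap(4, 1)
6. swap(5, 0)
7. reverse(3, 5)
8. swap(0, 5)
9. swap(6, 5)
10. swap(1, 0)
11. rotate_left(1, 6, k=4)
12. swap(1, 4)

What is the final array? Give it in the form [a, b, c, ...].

After 1 (swap(0, 5)): [E, A, C, D, F, B, G]
After 2 (rotate_left(0, 2, k=1)): [A, C, E, D, F, B, G]
After 3 (rotate_left(1, 6, k=1)): [A, E, D, F, B, G, C]
After 4 (rotate_left(1, 3, k=2)): [A, F, E, D, B, G, C]
After 5 (swap(4, 1)): [A, B, E, D, F, G, C]
After 6 (swap(5, 0)): [G, B, E, D, F, A, C]
After 7 (reverse(3, 5)): [G, B, E, A, F, D, C]
After 8 (swap(0, 5)): [D, B, E, A, F, G, C]
After 9 (swap(6, 5)): [D, B, E, A, F, C, G]
After 10 (swap(1, 0)): [B, D, E, A, F, C, G]
After 11 (rotate_left(1, 6, k=4)): [B, C, G, D, E, A, F]
After 12 (swap(1, 4)): [B, E, G, D, C, A, F]

Answer: [B, E, G, D, C, A, F]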